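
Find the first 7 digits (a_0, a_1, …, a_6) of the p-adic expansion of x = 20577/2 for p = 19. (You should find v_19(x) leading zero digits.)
(a_0, …, a_6) = (0, 0, 0, 11, 9, 9, 9)

v_19(20577/2) = 3, so a_0 = ... = a_2 = 0. Factor out: x = 19^3 · u with u = 3/2 a unit in ℤ_19. Expand u iteratively via a_{v+i} = u_i mod 19, u_{i+1} = (u_i − a_{v+i})/19:
  u_0 = 3/2;  a_3 = 11;  u_1 = (u_0 − 11)/19 = -1/2
  u_1 = -1/2;  a_4 = 9;  u_2 = (u_1 − 9)/19 = -1/2
  u_2 = -1/2;  a_5 = 9;  u_3 = (u_2 − 9)/19 = -1/2
  u_3 = -1/2;  a_6 = 9;  u_4 = (u_3 − 9)/19 = -1/2
Digits: (0, 0, 0, 11, 9, 9, 9).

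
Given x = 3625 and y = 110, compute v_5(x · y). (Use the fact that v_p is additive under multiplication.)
v_5(398750) = 4

v_p(x) = 3 (factor: 3625 = 5^3 · 29); v_p(y) = 1 (factor: 110 = 5^1 · 22). Additivity: v_p(xy) = v_p(x) + v_p(y) = 3 + 1 = 4. (Direct check: xy = 398750 = 5^4 · (638).)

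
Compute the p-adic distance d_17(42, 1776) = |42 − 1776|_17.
d_17(42, 1776) = 1/289

Step 1 — x − y = 42 − 1776 = -1734. Step 2 — v_17(-1734) = 2 (factor: -1734 = −(17^2 · 6); the sign does not affect v_p). Step 3 — |x − y|_17 = 17^{-2} = 1/289.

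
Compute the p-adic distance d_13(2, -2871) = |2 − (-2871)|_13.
d_13(2, -2871) = 1/169

Step 1 — x − y = 2 − (-2871) = 2873. Step 2 — v_13(2873) = 2 (factor: 2873 = (13^2 · 17); the sign does not affect v_p). Step 3 — |x − y|_13 = 13^{-2} = 1/169.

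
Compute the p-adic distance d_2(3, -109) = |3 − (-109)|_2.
d_2(3, -109) = 1/16

Step 1 — x − y = 3 − (-109) = 112. Step 2 — v_2(112) = 4 (factor: 112 = (2^4 · 7); the sign does not affect v_p). Step 3 — |x − y|_2 = 2^{-4} = 1/16.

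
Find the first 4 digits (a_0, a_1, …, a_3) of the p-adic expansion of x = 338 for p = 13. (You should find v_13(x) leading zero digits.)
(a_0, …, a_3) = (0, 0, 2, 0)

v_13(338) = 2, so a_0 = ... = a_1 = 0. Factor out: x = 13^2 · u with u = 2 a unit in ℤ_13. Expand u iteratively via a_{v+i} = u_i mod 13, u_{i+1} = (u_i − a_{v+i})/13:
  u_0 = 2;  a_2 = 2;  u_1 = (u_0 − 2)/13 = 0
  u_1 = 0;  a_3 = 0;  u_2 = (u_1 − 0)/13 = 0
Digits: (0, 0, 2, 0).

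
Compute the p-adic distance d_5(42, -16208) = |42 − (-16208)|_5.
d_5(42, -16208) = 1/625

Step 1 — x − y = 42 − (-16208) = 16250. Step 2 — v_5(16250) = 4 (factor: 16250 = (5^4 · 26); the sign does not affect v_p). Step 3 — |x − y|_5 = 5^{-4} = 1/625.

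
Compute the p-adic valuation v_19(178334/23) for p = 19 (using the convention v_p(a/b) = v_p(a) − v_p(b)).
v_19(178334/23) = 3

Factor powers of 19 from the numerator and denominator of the reduced fraction: 178334 = 19^3 · 26 and 23 = 19^0 · 23. Apply v_p(a/b) = v_p(a) − v_p(b): v_19(178334/23) = 3 − 0 = 3.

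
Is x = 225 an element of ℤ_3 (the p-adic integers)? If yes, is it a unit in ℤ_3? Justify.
x ∈ ℤ_3 but not a unit; v_3(x) = 2 > 0

ℤ_3 = {x ∈ ℚ_3 : v_3(x) ≥ 0} and ℤ_3^× = {x ∈ ℤ_3 : v_3(x) = 0}. Here v_3(225) = v_3(num) − v_3(den) = 2; compare against these criteria.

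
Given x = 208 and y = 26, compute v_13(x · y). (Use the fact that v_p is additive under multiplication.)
v_13(5408) = 2

v_p(x) = 1 (factor: 208 = 13^1 · 16); v_p(y) = 1 (factor: 26 = 13^1 · 2). Additivity: v_p(xy) = v_p(x) + v_p(y) = 1 + 1 = 2. (Direct check: xy = 5408 = 13^2 · (32).)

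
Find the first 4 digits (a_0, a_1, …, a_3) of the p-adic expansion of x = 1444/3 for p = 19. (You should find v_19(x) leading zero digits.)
(a_0, …, a_3) = (0, 0, 14, 12)

v_19(1444/3) = 2, so a_0 = ... = a_1 = 0. Factor out: x = 19^2 · u with u = 4/3 a unit in ℤ_19. Expand u iteratively via a_{v+i} = u_i mod 19, u_{i+1} = (u_i − a_{v+i})/19:
  u_0 = 4/3;  a_2 = 14;  u_1 = (u_0 − 14)/19 = -2/3
  u_1 = -2/3;  a_3 = 12;  u_2 = (u_1 − 12)/19 = -2/3
Digits: (0, 0, 14, 12).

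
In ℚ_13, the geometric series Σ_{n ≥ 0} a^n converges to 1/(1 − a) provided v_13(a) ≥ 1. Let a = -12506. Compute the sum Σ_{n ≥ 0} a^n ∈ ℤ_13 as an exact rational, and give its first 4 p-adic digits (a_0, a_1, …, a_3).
Σ a^n = 1/(1 − a) = 1/12507;  first 4 digits = (1, 0, 4, 7)

v_13(a) = 2 ≥ 1, so the series converges in ℤ_13 to 1/(1 − a) = 1/(1 − (-12506)) = 1/12507. Expand this rational in ℤ_13: compute digits iteratively via d_i = x_i mod 13, x_{i+1} = (x_i − d_i)/13. The first 4 digits are (1, 0, 4, 7).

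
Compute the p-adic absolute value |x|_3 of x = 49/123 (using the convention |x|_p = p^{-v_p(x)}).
|49/123|_3 = 3

Step 1 — compute v_3(x) by factoring powers of 3 out of the numerator and denominator: v_3(49/123) = -1. Step 2 — apply |x|_p = p^{-v_p(x)} = 3^{1} = 3.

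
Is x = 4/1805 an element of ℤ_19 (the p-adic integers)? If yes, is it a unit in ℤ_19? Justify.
x ∉ ℤ_19 (v_19(x) = -2 < 0)

ℤ_19 = {x ∈ ℚ_19 : v_19(x) ≥ 0} and ℤ_19^× = {x ∈ ℤ_19 : v_19(x) = 0}. Here v_19(4/1805) = v_19(num) − v_19(den) = -2; compare against these criteria.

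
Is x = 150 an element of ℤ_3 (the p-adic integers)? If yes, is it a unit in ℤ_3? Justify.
x ∈ ℤ_3 but not a unit; v_3(x) = 1 > 0

ℤ_3 = {x ∈ ℚ_3 : v_3(x) ≥ 0} and ℤ_3^× = {x ∈ ℤ_3 : v_3(x) = 0}. Here v_3(150) = v_3(num) − v_3(den) = 1; compare against these criteria.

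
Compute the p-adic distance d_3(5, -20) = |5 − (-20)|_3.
d_3(5, -20) = 1

Step 1 — x − y = 5 − (-20) = 25. Step 2 — v_3(25) = 0 (factor: 25 = (3^0 · 25); the sign does not affect v_p). Step 3 — |x − y|_3 = 3^{0} = 1.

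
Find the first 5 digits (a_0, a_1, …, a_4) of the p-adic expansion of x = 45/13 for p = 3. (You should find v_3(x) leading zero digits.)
(a_0, …, a_4) = (0, 0, 2, 2, 1)

v_3(45/13) = 2, so a_0 = ... = a_1 = 0. Factor out: x = 3^2 · u with u = 5/13 a unit in ℤ_3. Expand u iteratively via a_{v+i} = u_i mod 3, u_{i+1} = (u_i − a_{v+i})/3:
  u_0 = 5/13;  a_2 = 2;  u_1 = (u_0 − 2)/3 = -7/13
  u_1 = -7/13;  a_3 = 2;  u_2 = (u_1 − 2)/3 = -11/13
  u_2 = -11/13;  a_4 = 1;  u_3 = (u_2 − 1)/3 = -8/13
Digits: (0, 0, 2, 2, 1).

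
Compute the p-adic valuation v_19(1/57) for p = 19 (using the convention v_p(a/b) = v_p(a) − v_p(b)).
v_19(1/57) = -1

Factor powers of 19 from the numerator and denominator of the reduced fraction: 1 = 19^0 · 1 and 57 = 19^1 · 3. Apply v_p(a/b) = v_p(a) − v_p(b): v_19(1/57) = 0 − 1 = -1.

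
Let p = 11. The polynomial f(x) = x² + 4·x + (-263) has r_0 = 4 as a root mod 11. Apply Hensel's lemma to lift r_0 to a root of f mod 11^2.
r_1 = 114 (mod 121)

Hensel: r_{i+1} = r_i − f(r_i)·(f′(r_i))^{-1} mod 11^{i+2}, f′(x) = 2x + 4. Iterate:
  r_0 = 4 (mod 11)
  r_1 = 114 (mod 121)
Final: r = 114 satisfies f(r) ≡ 0 mod 11^2.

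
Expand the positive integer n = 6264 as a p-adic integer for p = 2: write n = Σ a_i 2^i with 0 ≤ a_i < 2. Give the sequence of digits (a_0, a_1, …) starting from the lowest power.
(a_0, a_1, …) = (0, 0, 0, 1, 1, 1, 1, 0, 0, 0, 0, 1, 1)

Repeated division by 2 gives the digits low-to-high: 6264 = 1·2^3 + 1·2^4 + 1·2^5 + 1·2^6 + 1·2^11 + 1·2^12. Digit sequence: (0, 0, 0, 1, 1, 1, 1, 0, 0, 0, 0, 1, 1).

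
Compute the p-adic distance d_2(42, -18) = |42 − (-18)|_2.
d_2(42, -18) = 1/4

Step 1 — x − y = 42 − (-18) = 60. Step 2 — v_2(60) = 2 (factor: 60 = (2^2 · 15); the sign does not affect v_p). Step 3 — |x − y|_2 = 2^{-2} = 1/4.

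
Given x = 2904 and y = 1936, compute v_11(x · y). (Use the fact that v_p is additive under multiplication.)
v_11(5622144) = 4

v_p(x) = 2 (factor: 2904 = 11^2 · 24); v_p(y) = 2 (factor: 1936 = 11^2 · 16). Additivity: v_p(xy) = v_p(x) + v_p(y) = 2 + 2 = 4. (Direct check: xy = 5622144 = 11^4 · (384).)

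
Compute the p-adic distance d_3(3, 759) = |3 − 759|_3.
d_3(3, 759) = 1/27

Step 1 — x − y = 3 − 759 = -756. Step 2 — v_3(-756) = 3 (factor: -756 = −(3^3 · 28); the sign does not affect v_p). Step 3 — |x − y|_3 = 3^{-3} = 1/27.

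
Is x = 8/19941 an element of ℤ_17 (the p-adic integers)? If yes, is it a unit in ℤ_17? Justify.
x ∉ ℤ_17 (v_17(x) = -2 < 0)

ℤ_17 = {x ∈ ℚ_17 : v_17(x) ≥ 0} and ℤ_17^× = {x ∈ ℤ_17 : v_17(x) = 0}. Here v_17(8/19941) = v_17(num) − v_17(den) = -2; compare against these criteria.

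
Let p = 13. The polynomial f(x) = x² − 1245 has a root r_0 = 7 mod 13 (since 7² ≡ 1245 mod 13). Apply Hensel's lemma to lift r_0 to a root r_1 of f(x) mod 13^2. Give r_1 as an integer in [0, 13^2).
r_1 = 20 (mod 169)

Hensel's recurrence: r_{i+1} = r_i − f(r_i)·(f′(r_i))^{-1} mod 13^{i+2}, with f′(x) = 2x. Iterate:
  r_0 = 7 (mod 13)
  r_1 = 20 (mod 169)
Final: r_1 = 20, and one checks f(r_1) ≡ 0 mod 13^2.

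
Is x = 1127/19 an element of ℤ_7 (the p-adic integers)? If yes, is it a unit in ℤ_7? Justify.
x ∈ ℤ_7 but not a unit; v_7(x) = 2 > 0

ℤ_7 = {x ∈ ℚ_7 : v_7(x) ≥ 0} and ℤ_7^× = {x ∈ ℤ_7 : v_7(x) = 0}. Here v_7(1127/19) = v_7(num) − v_7(den) = 2; compare against these criteria.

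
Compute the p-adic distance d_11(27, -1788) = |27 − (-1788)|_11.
d_11(27, -1788) = 1/121

Step 1 — x − y = 27 − (-1788) = 1815. Step 2 — v_11(1815) = 2 (factor: 1815 = (11^2 · 15); the sign does not affect v_p). Step 3 — |x − y|_11 = 11^{-2} = 1/121.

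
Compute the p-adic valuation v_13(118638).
v_13(118638) = 3

v_13(n) is the largest exponent k such that 13^k divides n. Factor out: 118638 = 13^3 · 54. (Sign doesn't affect v_p.) So v_13(118638) = 3.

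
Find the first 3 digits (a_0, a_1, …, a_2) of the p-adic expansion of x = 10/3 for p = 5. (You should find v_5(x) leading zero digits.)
(a_0, …, a_2) = (0, 4, 1)

v_5(10/3) = 1, so a_0 = ... = a_0 = 0. Factor out: x = 5^1 · u with u = 2/3 a unit in ℤ_5. Expand u iteratively via a_{v+i} = u_i mod 5, u_{i+1} = (u_i − a_{v+i})/5:
  u_0 = 2/3;  a_1 = 4;  u_1 = (u_0 − 4)/5 = -2/3
  u_1 = -2/3;  a_2 = 1;  u_2 = (u_1 − 1)/5 = -1/3
Digits: (0, 4, 1).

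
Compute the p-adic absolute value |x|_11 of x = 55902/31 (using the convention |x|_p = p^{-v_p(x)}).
|55902/31|_11 = 1/1331

Step 1 — compute v_11(x) by factoring powers of 11 out of the numerator and denominator: v_11(55902/31) = 3. Step 2 — apply |x|_p = p^{-v_p(x)} = 11^{-3} = 1/1331.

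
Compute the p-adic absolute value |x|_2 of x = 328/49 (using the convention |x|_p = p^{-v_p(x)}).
|328/49|_2 = 1/8

Step 1 — compute v_2(x) by factoring powers of 2 out of the numerator and denominator: v_2(328/49) = 3. Step 2 — apply |x|_p = p^{-v_p(x)} = 2^{-3} = 1/8.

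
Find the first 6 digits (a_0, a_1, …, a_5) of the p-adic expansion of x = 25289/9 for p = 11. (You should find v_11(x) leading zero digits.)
(a_0, …, a_5) = (0, 0, 0, 7, 2, 1)

v_11(25289/9) = 3, so a_0 = ... = a_2 = 0. Factor out: x = 11^3 · u with u = 19/9 a unit in ℤ_11. Expand u iteratively via a_{v+i} = u_i mod 11, u_{i+1} = (u_i − a_{v+i})/11:
  u_0 = 19/9;  a_3 = 7;  u_1 = (u_0 − 7)/11 = -4/9
  u_1 = -4/9;  a_4 = 2;  u_2 = (u_1 − 2)/11 = -2/9
  u_2 = -2/9;  a_5 = 1;  u_3 = (u_2 − 1)/11 = -1/9
Digits: (0, 0, 0, 7, 2, 1).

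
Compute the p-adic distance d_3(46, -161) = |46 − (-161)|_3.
d_3(46, -161) = 1/9

Step 1 — x − y = 46 − (-161) = 207. Step 2 — v_3(207) = 2 (factor: 207 = (3^2 · 23); the sign does not affect v_p). Step 3 — |x − y|_3 = 3^{-2} = 1/9.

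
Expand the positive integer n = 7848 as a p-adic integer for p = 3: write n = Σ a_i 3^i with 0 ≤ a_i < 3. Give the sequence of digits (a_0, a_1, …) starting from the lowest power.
(a_0, a_1, …) = (0, 0, 2, 2, 0, 2, 1, 0, 1)

Repeated division by 3 gives the digits low-to-high: 7848 = 2·3^2 + 2·3^3 + 2·3^5 + 1·3^6 + 1·3^8. Digit sequence: (0, 0, 2, 2, 0, 2, 1, 0, 1).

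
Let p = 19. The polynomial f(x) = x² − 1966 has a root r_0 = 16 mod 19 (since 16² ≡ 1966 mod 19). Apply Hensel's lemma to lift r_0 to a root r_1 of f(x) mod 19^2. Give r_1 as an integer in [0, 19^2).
r_1 = 92 (mod 361)

Hensel's recurrence: r_{i+1} = r_i − f(r_i)·(f′(r_i))^{-1} mod 19^{i+2}, with f′(x) = 2x. Iterate:
  r_0 = 16 (mod 19)
  r_1 = 92 (mod 361)
Final: r_1 = 92, and one checks f(r_1) ≡ 0 mod 19^2.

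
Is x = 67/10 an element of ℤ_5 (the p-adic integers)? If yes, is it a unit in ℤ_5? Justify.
x ∉ ℤ_5 (v_5(x) = -1 < 0)

ℤ_5 = {x ∈ ℚ_5 : v_5(x) ≥ 0} and ℤ_5^× = {x ∈ ℤ_5 : v_5(x) = 0}. Here v_5(67/10) = v_5(num) − v_5(den) = -1; compare against these criteria.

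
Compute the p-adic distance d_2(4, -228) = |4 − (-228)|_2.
d_2(4, -228) = 1/8

Step 1 — x − y = 4 − (-228) = 232. Step 2 — v_2(232) = 3 (factor: 232 = (2^3 · 29); the sign does not affect v_p). Step 3 — |x − y|_2 = 2^{-3} = 1/8.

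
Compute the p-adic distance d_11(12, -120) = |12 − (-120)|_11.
d_11(12, -120) = 1/11

Step 1 — x − y = 12 − (-120) = 132. Step 2 — v_11(132) = 1 (factor: 132 = (11^1 · 12); the sign does not affect v_p). Step 3 — |x − y|_11 = 11^{-1} = 1/11.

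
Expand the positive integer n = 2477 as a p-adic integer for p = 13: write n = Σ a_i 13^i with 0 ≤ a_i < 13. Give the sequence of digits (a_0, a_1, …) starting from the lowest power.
(a_0, a_1, …) = (7, 8, 1, 1)

Repeated division by 13 gives the digits low-to-high: 2477 = 7 + 8·13^1 + 1·13^2 + 1·13^3. Digit sequence: (7, 8, 1, 1).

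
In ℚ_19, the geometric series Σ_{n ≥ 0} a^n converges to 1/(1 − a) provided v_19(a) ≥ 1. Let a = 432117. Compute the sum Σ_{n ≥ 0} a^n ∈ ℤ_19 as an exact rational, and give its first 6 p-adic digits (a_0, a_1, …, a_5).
Σ a^n = 1/(1 − a) = -1/432116;  first 6 digits = (1, 0, 0, 6, 3, 0)

v_19(a) = 3 ≥ 1, so the series converges in ℤ_19 to 1/(1 − a) = 1/(1 − 432117) = -1/432116. Expand this rational in ℤ_19: compute digits iteratively via d_i = x_i mod 19, x_{i+1} = (x_i − d_i)/19. The first 6 digits are (1, 0, 0, 6, 3, 0).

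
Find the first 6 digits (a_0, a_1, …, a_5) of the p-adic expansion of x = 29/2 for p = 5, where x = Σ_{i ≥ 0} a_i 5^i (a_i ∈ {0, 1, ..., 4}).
(a_0, …, a_5) = (2, 0, 3, 2, 2, 2)

v_5(29/2) = 0 (numerator and denominator both coprime to 5), so x ∈ ℤ_5^×. Compute digits iteratively via a_i = x_i mod 5, x_{i+1} = (x_i − a_i)/5, with x_0 = x:
  x_0 = 29/2;  a_0 = 2;  x_1 = (x_0 − 2)/5 = 5/2
  x_1 = 5/2;  a_1 = 0;  x_2 = (x_1 − 0)/5 = 1/2
  x_2 = 1/2;  a_2 = 3;  x_3 = (x_2 − 3)/5 = -1/2
  x_3 = -1/2;  a_3 = 2;  x_4 = (x_3 − 2)/5 = -1/2
  x_4 = -1/2;  a_4 = 2;  x_5 = (x_4 − 2)/5 = -1/2
  x_5 = -1/2;  a_5 = 2;  x_6 = (x_5 − 2)/5 = -1/2
Digits: (2, 0, 3, 2, 2, 2).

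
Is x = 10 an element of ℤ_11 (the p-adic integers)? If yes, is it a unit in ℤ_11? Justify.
x ∈ ℤ_11^× (unit); v_11(x) = 0

ℤ_11 = {x ∈ ℚ_11 : v_11(x) ≥ 0} and ℤ_11^× = {x ∈ ℤ_11 : v_11(x) = 0}. Here v_11(10) = v_11(num) − v_11(den) = 0; compare against these criteria.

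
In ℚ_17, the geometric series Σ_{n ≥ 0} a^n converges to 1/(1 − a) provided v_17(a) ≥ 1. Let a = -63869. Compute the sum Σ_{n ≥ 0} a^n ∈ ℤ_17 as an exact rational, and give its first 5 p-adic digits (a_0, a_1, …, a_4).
Σ a^n = 1/(1 − a) = 1/63870;  first 5 digits = (1, 0, 0, 4, 16)

v_17(a) = 3 ≥ 1, so the series converges in ℤ_17 to 1/(1 − a) = 1/(1 − (-63869)) = 1/63870. Expand this rational in ℤ_17: compute digits iteratively via d_i = x_i mod 17, x_{i+1} = (x_i − d_i)/17. The first 5 digits are (1, 0, 0, 4, 16).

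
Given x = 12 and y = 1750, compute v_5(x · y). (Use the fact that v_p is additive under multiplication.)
v_5(21000) = 3

v_p(x) = 0 (factor: 12 = 5^0 · 12); v_p(y) = 3 (factor: 1750 = 5^3 · 14). Additivity: v_p(xy) = v_p(x) + v_p(y) = 0 + 3 = 3. (Direct check: xy = 21000 = 5^3 · (168).)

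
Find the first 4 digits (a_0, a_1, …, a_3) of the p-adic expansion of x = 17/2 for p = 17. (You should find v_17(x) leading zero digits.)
(a_0, …, a_3) = (0, 9, 8, 8)

v_17(17/2) = 1, so a_0 = ... = a_0 = 0. Factor out: x = 17^1 · u with u = 1/2 a unit in ℤ_17. Expand u iteratively via a_{v+i} = u_i mod 17, u_{i+1} = (u_i − a_{v+i})/17:
  u_0 = 1/2;  a_1 = 9;  u_1 = (u_0 − 9)/17 = -1/2
  u_1 = -1/2;  a_2 = 8;  u_2 = (u_1 − 8)/17 = -1/2
  u_2 = -1/2;  a_3 = 8;  u_3 = (u_2 − 8)/17 = -1/2
Digits: (0, 9, 8, 8).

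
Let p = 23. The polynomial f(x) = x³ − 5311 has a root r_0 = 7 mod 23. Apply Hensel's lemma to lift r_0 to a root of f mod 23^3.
r_2 = 11139 (mod 12167)

Hensel: r_{i+1} = r_i − f(r_i)/f′(r_i) mod 23^{i+2}, where f′(x) = 3x². Iterate:
  r_0 = 7 (mod 23)
  r_1 = 30 (mod 529)
  r_2 = 11139 (mod 12167)
Final: r = 11139 with f(r) ≡ 0 mod 23^3.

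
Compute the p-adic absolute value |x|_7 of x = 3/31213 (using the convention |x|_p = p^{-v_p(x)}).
|3/31213|_7 = 2401

Step 1 — compute v_7(x) by factoring powers of 7 out of the numerator and denominator: v_7(3/31213) = -4. Step 2 — apply |x|_p = p^{-v_p(x)} = 7^{4} = 2401.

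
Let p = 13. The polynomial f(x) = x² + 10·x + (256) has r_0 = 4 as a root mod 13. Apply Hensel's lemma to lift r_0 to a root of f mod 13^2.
r_1 = 43 (mod 169)

Hensel: r_{i+1} = r_i − f(r_i)·(f′(r_i))^{-1} mod 13^{i+2}, f′(x) = 2x + 10. Iterate:
  r_0 = 4 (mod 13)
  r_1 = 43 (mod 169)
Final: r = 43 satisfies f(r) ≡ 0 mod 13^2.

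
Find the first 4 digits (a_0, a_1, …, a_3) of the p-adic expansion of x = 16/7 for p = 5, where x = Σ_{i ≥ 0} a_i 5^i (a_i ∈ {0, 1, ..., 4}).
(a_0, …, a_3) = (3, 2, 1, 4)

v_5(16/7) = 0 (numerator and denominator both coprime to 5), so x ∈ ℤ_5^×. Compute digits iteratively via a_i = x_i mod 5, x_{i+1} = (x_i − a_i)/5, with x_0 = x:
  x_0 = 16/7;  a_0 = 3;  x_1 = (x_0 − 3)/5 = -1/7
  x_1 = -1/7;  a_1 = 2;  x_2 = (x_1 − 2)/5 = -3/7
  x_2 = -3/7;  a_2 = 1;  x_3 = (x_2 − 1)/5 = -2/7
  x_3 = -2/7;  a_3 = 4;  x_4 = (x_3 − 4)/5 = -6/7
Digits: (3, 2, 1, 4).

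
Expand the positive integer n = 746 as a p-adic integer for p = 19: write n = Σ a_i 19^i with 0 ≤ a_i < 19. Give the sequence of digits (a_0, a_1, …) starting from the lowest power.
(a_0, a_1, …) = (5, 1, 2)

Repeated division by 19 gives the digits low-to-high: 746 = 5 + 1·19^1 + 2·19^2. Digit sequence: (5, 1, 2).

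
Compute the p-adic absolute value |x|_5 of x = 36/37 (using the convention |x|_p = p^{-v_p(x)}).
|36/37|_5 = 1

Step 1 — compute v_5(x) by factoring powers of 5 out of the numerator and denominator: v_5(36/37) = 0. Step 2 — apply |x|_p = p^{-v_p(x)} = 5^{0} = 1.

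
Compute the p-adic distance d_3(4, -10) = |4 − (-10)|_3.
d_3(4, -10) = 1

Step 1 — x − y = 4 − (-10) = 14. Step 2 — v_3(14) = 0 (factor: 14 = (3^0 · 14); the sign does not affect v_p). Step 3 — |x − y|_3 = 3^{0} = 1.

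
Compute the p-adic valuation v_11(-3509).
v_11(-3509) = 2

v_11(n) is the largest exponent k such that 11^k divides n. Factor out: -3509 = -11^2 · 29. (Sign doesn't affect v_p.) So v_11(-3509) = 2.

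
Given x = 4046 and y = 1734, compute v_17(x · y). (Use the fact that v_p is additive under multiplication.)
v_17(7015764) = 4

v_p(x) = 2 (factor: 4046 = 17^2 · 14); v_p(y) = 2 (factor: 1734 = 17^2 · 6). Additivity: v_p(xy) = v_p(x) + v_p(y) = 2 + 2 = 4. (Direct check: xy = 7015764 = 17^4 · (84).)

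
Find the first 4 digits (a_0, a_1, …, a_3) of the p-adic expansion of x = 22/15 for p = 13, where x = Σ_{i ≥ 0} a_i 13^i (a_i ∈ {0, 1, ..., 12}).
(a_0, …, a_3) = (11, 1, 12, 6)

v_13(22/15) = 0 (numerator and denominator both coprime to 13), so x ∈ ℤ_13^×. Compute digits iteratively via a_i = x_i mod 13, x_{i+1} = (x_i − a_i)/13, with x_0 = x:
  x_0 = 22/15;  a_0 = 11;  x_1 = (x_0 − 11)/13 = -11/15
  x_1 = -11/15;  a_1 = 1;  x_2 = (x_1 − 1)/13 = -2/15
  x_2 = -2/15;  a_2 = 12;  x_3 = (x_2 − 12)/13 = -14/15
  x_3 = -14/15;  a_3 = 6;  x_4 = (x_3 − 6)/13 = -8/15
Digits: (11, 1, 12, 6).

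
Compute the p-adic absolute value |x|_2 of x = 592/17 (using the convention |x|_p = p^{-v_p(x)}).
|592/17|_2 = 1/16

Step 1 — compute v_2(x) by factoring powers of 2 out of the numerator and denominator: v_2(592/17) = 4. Step 2 — apply |x|_p = p^{-v_p(x)} = 2^{-4} = 1/16.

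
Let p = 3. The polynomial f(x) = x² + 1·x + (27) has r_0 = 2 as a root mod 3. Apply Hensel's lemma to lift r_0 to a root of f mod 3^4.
r_3 = 26 (mod 81)

Hensel: r_{i+1} = r_i − f(r_i)·(f′(r_i))^{-1} mod 3^{i+2}, f′(x) = 2x + 1. Iterate:
  r_0 = 2 (mod 3)
  r_1 = 8 (mod 9)
  r_2 = 26 (mod 27)
  r_3 = 26 (mod 81)
Final: r = 26 satisfies f(r) ≡ 0 mod 3^4.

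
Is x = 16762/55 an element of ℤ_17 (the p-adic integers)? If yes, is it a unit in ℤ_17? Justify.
x ∈ ℤ_17 but not a unit; v_17(x) = 2 > 0

ℤ_17 = {x ∈ ℚ_17 : v_17(x) ≥ 0} and ℤ_17^× = {x ∈ ℤ_17 : v_17(x) = 0}. Here v_17(16762/55) = v_17(num) − v_17(den) = 2; compare against these criteria.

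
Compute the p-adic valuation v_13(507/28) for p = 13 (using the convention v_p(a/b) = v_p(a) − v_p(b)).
v_13(507/28) = 2

Factor powers of 13 from the numerator and denominator of the reduced fraction: 507 = 13^2 · 3 and 28 = 13^0 · 28. Apply v_p(a/b) = v_p(a) − v_p(b): v_13(507/28) = 2 − 0 = 2.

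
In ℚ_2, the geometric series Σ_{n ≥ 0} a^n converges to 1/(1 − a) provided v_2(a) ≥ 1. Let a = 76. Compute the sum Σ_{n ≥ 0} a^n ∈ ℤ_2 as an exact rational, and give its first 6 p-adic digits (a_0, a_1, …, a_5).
Σ a^n = 1/(1 − a) = -1/75;  first 6 digits = (1, 0, 1, 1, 1, 0)

v_2(a) = 2 ≥ 1, so the series converges in ℤ_2 to 1/(1 − a) = 1/(1 − 76) = -1/75. Expand this rational in ℤ_2: compute digits iteratively via d_i = x_i mod 2, x_{i+1} = (x_i − d_i)/2. The first 6 digits are (1, 0, 1, 1, 1, 0).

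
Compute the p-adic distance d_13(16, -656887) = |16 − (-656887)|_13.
d_13(16, -656887) = 1/28561

Step 1 — x − y = 16 − (-656887) = 656903. Step 2 — v_13(656903) = 4 (factor: 656903 = (13^4 · 23); the sign does not affect v_p). Step 3 — |x − y|_13 = 13^{-4} = 1/28561.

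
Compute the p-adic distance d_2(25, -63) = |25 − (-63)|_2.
d_2(25, -63) = 1/8

Step 1 — x − y = 25 − (-63) = 88. Step 2 — v_2(88) = 3 (factor: 88 = (2^3 · 11); the sign does not affect v_p). Step 3 — |x − y|_2 = 2^{-3} = 1/8.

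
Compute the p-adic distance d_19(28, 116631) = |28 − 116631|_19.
d_19(28, 116631) = 1/6859

Step 1 — x − y = 28 − 116631 = -116603. Step 2 — v_19(-116603) = 3 (factor: -116603 = −(19^3 · 17); the sign does not affect v_p). Step 3 — |x − y|_19 = 19^{-3} = 1/6859.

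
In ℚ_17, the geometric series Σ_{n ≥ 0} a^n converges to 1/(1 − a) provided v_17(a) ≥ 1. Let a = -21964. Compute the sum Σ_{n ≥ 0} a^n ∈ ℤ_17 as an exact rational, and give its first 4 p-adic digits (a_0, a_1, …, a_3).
Σ a^n = 1/(1 − a) = 1/21965;  first 4 digits = (1, 0, 9, 12)

v_17(a) = 2 ≥ 1, so the series converges in ℤ_17 to 1/(1 − a) = 1/(1 − (-21964)) = 1/21965. Expand this rational in ℤ_17: compute digits iteratively via d_i = x_i mod 17, x_{i+1} = (x_i − d_i)/17. The first 4 digits are (1, 0, 9, 12).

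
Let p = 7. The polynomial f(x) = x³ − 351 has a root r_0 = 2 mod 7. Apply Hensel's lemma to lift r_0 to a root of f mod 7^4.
r_3 = 1031 (mod 2401)

Hensel: r_{i+1} = r_i − f(r_i)/f′(r_i) mod 7^{i+2}, where f′(x) = 3x². Iterate:
  r_0 = 2 (mod 7)
  r_1 = 2 (mod 49)
  r_2 = 2 (mod 343)
  r_3 = 1031 (mod 2401)
Final: r = 1031 with f(r) ≡ 0 mod 7^4.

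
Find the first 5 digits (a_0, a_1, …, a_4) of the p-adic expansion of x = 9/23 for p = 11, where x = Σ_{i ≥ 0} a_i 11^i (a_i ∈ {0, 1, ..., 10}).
(a_0, …, a_4) = (9, 4, 1, 8, 5)

v_11(9/23) = 0 (numerator and denominator both coprime to 11), so x ∈ ℤ_11^×. Compute digits iteratively via a_i = x_i mod 11, x_{i+1} = (x_i − a_i)/11, with x_0 = x:
  x_0 = 9/23;  a_0 = 9;  x_1 = (x_0 − 9)/11 = -18/23
  x_1 = -18/23;  a_1 = 4;  x_2 = (x_1 − 4)/11 = -10/23
  x_2 = -10/23;  a_2 = 1;  x_3 = (x_2 − 1)/11 = -3/23
  x_3 = -3/23;  a_3 = 8;  x_4 = (x_3 − 8)/11 = -17/23
  x_4 = -17/23;  a_4 = 5;  x_5 = (x_4 − 5)/11 = -12/23
Digits: (9, 4, 1, 8, 5).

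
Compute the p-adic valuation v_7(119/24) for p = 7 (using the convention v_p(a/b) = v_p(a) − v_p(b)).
v_7(119/24) = 1

Factor powers of 7 from the numerator and denominator of the reduced fraction: 119 = 7^1 · 17 and 24 = 7^0 · 24. Apply v_p(a/b) = v_p(a) − v_p(b): v_7(119/24) = 1 − 0 = 1.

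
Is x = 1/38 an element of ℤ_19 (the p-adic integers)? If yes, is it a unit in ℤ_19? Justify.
x ∉ ℤ_19 (v_19(x) = -1 < 0)

ℤ_19 = {x ∈ ℚ_19 : v_19(x) ≥ 0} and ℤ_19^× = {x ∈ ℤ_19 : v_19(x) = 0}. Here v_19(1/38) = v_19(num) − v_19(den) = -1; compare against these criteria.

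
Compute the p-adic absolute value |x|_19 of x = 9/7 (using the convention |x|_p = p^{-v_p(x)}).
|9/7|_19 = 1

Step 1 — compute v_19(x) by factoring powers of 19 out of the numerator and denominator: v_19(9/7) = 0. Step 2 — apply |x|_p = p^{-v_p(x)} = 19^{0} = 1.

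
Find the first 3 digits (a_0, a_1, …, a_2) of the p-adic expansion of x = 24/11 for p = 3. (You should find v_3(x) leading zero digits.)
(a_0, …, a_2) = (0, 1, 1)

v_3(24/11) = 1, so a_0 = ... = a_0 = 0. Factor out: x = 3^1 · u with u = 8/11 a unit in ℤ_3. Expand u iteratively via a_{v+i} = u_i mod 3, u_{i+1} = (u_i − a_{v+i})/3:
  u_0 = 8/11;  a_1 = 1;  u_1 = (u_0 − 1)/3 = -1/11
  u_1 = -1/11;  a_2 = 1;  u_2 = (u_1 − 1)/3 = -4/11
Digits: (0, 1, 1).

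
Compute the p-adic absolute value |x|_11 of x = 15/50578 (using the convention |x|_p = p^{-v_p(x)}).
|15/50578|_11 = 1331

Step 1 — compute v_11(x) by factoring powers of 11 out of the numerator and denominator: v_11(15/50578) = -3. Step 2 — apply |x|_p = p^{-v_p(x)} = 11^{3} = 1331.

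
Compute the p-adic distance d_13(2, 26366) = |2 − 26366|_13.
d_13(2, 26366) = 1/2197

Step 1 — x − y = 2 − 26366 = -26364. Step 2 — v_13(-26364) = 3 (factor: -26364 = −(13^3 · 12); the sign does not affect v_p). Step 3 — |x − y|_13 = 13^{-3} = 1/2197.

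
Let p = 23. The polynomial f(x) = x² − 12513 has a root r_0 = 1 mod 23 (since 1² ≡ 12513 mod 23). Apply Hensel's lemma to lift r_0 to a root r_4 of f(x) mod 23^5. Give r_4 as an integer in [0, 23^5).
r_4 = 2995107 (mod 6436343)

Hensel's recurrence: r_{i+1} = r_i − f(r_i)·(f′(r_i))^{-1} mod 23^{i+2}, with f′(x) = 2x. Iterate:
  r_0 = 1 (mod 23)
  r_1 = 438 (mod 529)
  r_2 = 2025 (mod 12167)
  r_3 = 196697 (mod 279841)
  r_4 = 2995107 (mod 6436343)
Final: r_4 = 2995107, and one checks f(r_4) ≡ 0 mod 23^5.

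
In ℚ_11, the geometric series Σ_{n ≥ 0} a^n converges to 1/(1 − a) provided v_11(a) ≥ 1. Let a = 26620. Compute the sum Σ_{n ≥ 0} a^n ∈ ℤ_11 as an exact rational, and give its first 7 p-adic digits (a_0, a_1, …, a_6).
Σ a^n = 1/(1 − a) = -1/26619;  first 7 digits = (1, 0, 0, 9, 1, 0, 4)

v_11(a) = 3 ≥ 1, so the series converges in ℤ_11 to 1/(1 − a) = 1/(1 − 26620) = -1/26619. Expand this rational in ℤ_11: compute digits iteratively via d_i = x_i mod 11, x_{i+1} = (x_i − d_i)/11. The first 7 digits are (1, 0, 0, 9, 1, 0, 4).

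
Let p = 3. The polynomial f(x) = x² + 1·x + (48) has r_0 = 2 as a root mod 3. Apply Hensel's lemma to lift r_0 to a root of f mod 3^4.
r_3 = 56 (mod 81)

Hensel: r_{i+1} = r_i − f(r_i)·(f′(r_i))^{-1} mod 3^{i+2}, f′(x) = 2x + 1. Iterate:
  r_0 = 2 (mod 3)
  r_1 = 2 (mod 9)
  r_2 = 2 (mod 27)
  r_3 = 56 (mod 81)
Final: r = 56 satisfies f(r) ≡ 0 mod 3^4.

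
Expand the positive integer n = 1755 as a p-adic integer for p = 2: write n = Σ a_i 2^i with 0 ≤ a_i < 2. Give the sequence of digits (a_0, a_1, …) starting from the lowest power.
(a_0, a_1, …) = (1, 1, 0, 1, 1, 0, 1, 1, 0, 1, 1)

Repeated division by 2 gives the digits low-to-high: 1755 = 1 + 1·2^1 + 1·2^3 + 1·2^4 + 1·2^6 + 1·2^7 + 1·2^9 + 1·2^10. Digit sequence: (1, 1, 0, 1, 1, 0, 1, 1, 0, 1, 1).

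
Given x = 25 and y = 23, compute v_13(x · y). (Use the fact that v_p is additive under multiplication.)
v_13(575) = 0

v_p(x) = 0 (factor: 25 = 13^0 · 25); v_p(y) = 0 (factor: 23 = 13^0 · 23). Additivity: v_p(xy) = v_p(x) + v_p(y) = 0 + 0 = 0. (Direct check: xy = 575 = 13^0 · (575).)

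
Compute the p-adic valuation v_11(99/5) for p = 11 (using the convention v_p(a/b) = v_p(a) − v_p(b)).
v_11(99/5) = 1

Factor powers of 11 from the numerator and denominator of the reduced fraction: 99 = 11^1 · 9 and 5 = 11^0 · 5. Apply v_p(a/b) = v_p(a) − v_p(b): v_11(99/5) = 1 − 0 = 1.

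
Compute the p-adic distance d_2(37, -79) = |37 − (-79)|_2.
d_2(37, -79) = 1/4

Step 1 — x − y = 37 − (-79) = 116. Step 2 — v_2(116) = 2 (factor: 116 = (2^2 · 29); the sign does not affect v_p). Step 3 — |x − y|_2 = 2^{-2} = 1/4.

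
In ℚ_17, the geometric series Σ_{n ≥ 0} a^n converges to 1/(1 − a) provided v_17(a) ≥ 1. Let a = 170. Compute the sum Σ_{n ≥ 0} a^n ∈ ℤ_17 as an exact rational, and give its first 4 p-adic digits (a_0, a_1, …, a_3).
Σ a^n = 1/(1 − a) = -1/169;  first 4 digits = (1, 10, 15, 2)

v_17(a) = 1 ≥ 1, so the series converges in ℤ_17 to 1/(1 − a) = 1/(1 − 170) = -1/169. Expand this rational in ℤ_17: compute digits iteratively via d_i = x_i mod 17, x_{i+1} = (x_i − d_i)/17. The first 4 digits are (1, 10, 15, 2).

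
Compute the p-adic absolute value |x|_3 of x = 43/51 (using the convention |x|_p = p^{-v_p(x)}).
|43/51|_3 = 3

Step 1 — compute v_3(x) by factoring powers of 3 out of the numerator and denominator: v_3(43/51) = -1. Step 2 — apply |x|_p = p^{-v_p(x)} = 3^{1} = 3.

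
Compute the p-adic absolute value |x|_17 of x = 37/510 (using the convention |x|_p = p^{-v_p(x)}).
|37/510|_17 = 17

Step 1 — compute v_17(x) by factoring powers of 17 out of the numerator and denominator: v_17(37/510) = -1. Step 2 — apply |x|_p = p^{-v_p(x)} = 17^{1} = 17.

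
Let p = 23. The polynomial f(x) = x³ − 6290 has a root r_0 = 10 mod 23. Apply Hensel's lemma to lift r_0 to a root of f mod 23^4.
r_3 = 102636 (mod 279841)

Hensel: r_{i+1} = r_i − f(r_i)/f′(r_i) mod 23^{i+2}, where f′(x) = 3x². Iterate:
  r_0 = 10 (mod 23)
  r_1 = 10 (mod 529)
  r_2 = 5300 (mod 12167)
  r_3 = 102636 (mod 279841)
Final: r = 102636 with f(r) ≡ 0 mod 23^4.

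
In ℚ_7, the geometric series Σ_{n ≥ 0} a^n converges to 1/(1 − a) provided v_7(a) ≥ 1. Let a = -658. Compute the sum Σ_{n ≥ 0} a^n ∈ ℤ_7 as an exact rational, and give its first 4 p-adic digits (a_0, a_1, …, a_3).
Σ a^n = 1/(1 − a) = 1/659;  first 4 digits = (1, 4, 2, 1)

v_7(a) = 1 ≥ 1, so the series converges in ℤ_7 to 1/(1 − a) = 1/(1 − (-658)) = 1/659. Expand this rational in ℤ_7: compute digits iteratively via d_i = x_i mod 7, x_{i+1} = (x_i − d_i)/7. The first 4 digits are (1, 4, 2, 1).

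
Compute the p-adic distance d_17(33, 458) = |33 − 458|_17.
d_17(33, 458) = 1/17

Step 1 — x − y = 33 − 458 = -425. Step 2 — v_17(-425) = 1 (factor: -425 = −(17^1 · 25); the sign does not affect v_p). Step 3 — |x − y|_17 = 17^{-1} = 1/17.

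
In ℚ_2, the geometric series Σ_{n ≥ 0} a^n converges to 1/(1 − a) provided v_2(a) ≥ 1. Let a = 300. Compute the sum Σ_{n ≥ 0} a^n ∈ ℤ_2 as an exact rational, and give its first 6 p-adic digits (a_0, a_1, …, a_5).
Σ a^n = 1/(1 − a) = -1/299;  first 6 digits = (1, 0, 1, 1, 1, 1)

v_2(a) = 2 ≥ 1, so the series converges in ℤ_2 to 1/(1 − a) = 1/(1 − 300) = -1/299. Expand this rational in ℤ_2: compute digits iteratively via d_i = x_i mod 2, x_{i+1} = (x_i − d_i)/2. The first 6 digits are (1, 0, 1, 1, 1, 1).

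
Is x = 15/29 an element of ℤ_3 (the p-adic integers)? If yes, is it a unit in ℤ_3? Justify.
x ∈ ℤ_3 but not a unit; v_3(x) = 1 > 0

ℤ_3 = {x ∈ ℚ_3 : v_3(x) ≥ 0} and ℤ_3^× = {x ∈ ℤ_3 : v_3(x) = 0}. Here v_3(15/29) = v_3(num) − v_3(den) = 1; compare against these criteria.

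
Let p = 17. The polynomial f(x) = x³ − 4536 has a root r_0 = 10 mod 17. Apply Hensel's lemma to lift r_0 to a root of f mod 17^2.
r_1 = 95 (mod 289)

Hensel: r_{i+1} = r_i − f(r_i)/f′(r_i) mod 17^{i+2}, where f′(x) = 3x². Iterate:
  r_0 = 10 (mod 17)
  r_1 = 95 (mod 289)
Final: r = 95 with f(r) ≡ 0 mod 17^2.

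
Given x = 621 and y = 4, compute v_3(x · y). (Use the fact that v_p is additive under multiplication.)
v_3(2484) = 3

v_p(x) = 3 (factor: 621 = 3^3 · 23); v_p(y) = 0 (factor: 4 = 3^0 · 4). Additivity: v_p(xy) = v_p(x) + v_p(y) = 3 + 0 = 3. (Direct check: xy = 2484 = 3^3 · (92).)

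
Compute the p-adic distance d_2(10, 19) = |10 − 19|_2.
d_2(10, 19) = 1

Step 1 — x − y = 10 − 19 = -9. Step 2 — v_2(-9) = 0 (factor: -9 = −(2^0 · 9); the sign does not affect v_p). Step 3 — |x − y|_2 = 2^{0} = 1.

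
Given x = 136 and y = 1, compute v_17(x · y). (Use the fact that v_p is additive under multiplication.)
v_17(136) = 1

v_p(x) = 1 (factor: 136 = 17^1 · 8); v_p(y) = 0 (factor: 1 = 17^0 · 1). Additivity: v_p(xy) = v_p(x) + v_p(y) = 1 + 0 = 1. (Direct check: xy = 136 = 17^1 · (8).)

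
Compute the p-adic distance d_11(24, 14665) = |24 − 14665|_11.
d_11(24, 14665) = 1/14641

Step 1 — x − y = 24 − 14665 = -14641. Step 2 — v_11(-14641) = 4 (factor: -14641 = −(11^4 · 1); the sign does not affect v_p). Step 3 — |x − y|_11 = 11^{-4} = 1/14641.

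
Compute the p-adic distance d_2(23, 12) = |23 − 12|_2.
d_2(23, 12) = 1

Step 1 — x − y = 23 − 12 = 11. Step 2 — v_2(11) = 0 (factor: 11 = (2^0 · 11); the sign does not affect v_p). Step 3 — |x − y|_2 = 2^{0} = 1.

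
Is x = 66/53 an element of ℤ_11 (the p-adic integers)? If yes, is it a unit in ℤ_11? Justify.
x ∈ ℤ_11 but not a unit; v_11(x) = 1 > 0

ℤ_11 = {x ∈ ℚ_11 : v_11(x) ≥ 0} and ℤ_11^× = {x ∈ ℤ_11 : v_11(x) = 0}. Here v_11(66/53) = v_11(num) − v_11(den) = 1; compare against these criteria.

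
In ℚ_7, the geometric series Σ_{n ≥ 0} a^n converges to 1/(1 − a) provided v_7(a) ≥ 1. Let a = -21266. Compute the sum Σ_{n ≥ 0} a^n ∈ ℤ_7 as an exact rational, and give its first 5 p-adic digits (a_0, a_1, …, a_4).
Σ a^n = 1/(1 − a) = 1/21267;  first 5 digits = (1, 0, 0, 1, 5)

v_7(a) = 3 ≥ 1, so the series converges in ℤ_7 to 1/(1 − a) = 1/(1 − (-21266)) = 1/21267. Expand this rational in ℤ_7: compute digits iteratively via d_i = x_i mod 7, x_{i+1} = (x_i − d_i)/7. The first 5 digits are (1, 0, 0, 1, 5).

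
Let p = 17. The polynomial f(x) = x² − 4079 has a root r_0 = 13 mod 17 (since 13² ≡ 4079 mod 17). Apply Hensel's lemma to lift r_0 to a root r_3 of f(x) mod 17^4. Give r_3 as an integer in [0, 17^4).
r_3 = 1475 (mod 83521)

Hensel's recurrence: r_{i+1} = r_i − f(r_i)·(f′(r_i))^{-1} mod 17^{i+2}, with f′(x) = 2x. Iterate:
  r_0 = 13 (mod 17)
  r_1 = 30 (mod 289)
  r_2 = 1475 (mod 4913)
  r_3 = 1475 (mod 83521)
Final: r_3 = 1475, and one checks f(r_3) ≡ 0 mod 17^4.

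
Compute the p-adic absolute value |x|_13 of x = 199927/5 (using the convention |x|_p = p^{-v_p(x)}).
|199927/5|_13 = 1/28561

Step 1 — compute v_13(x) by factoring powers of 13 out of the numerator and denominator: v_13(199927/5) = 4. Step 2 — apply |x|_p = p^{-v_p(x)} = 13^{-4} = 1/28561.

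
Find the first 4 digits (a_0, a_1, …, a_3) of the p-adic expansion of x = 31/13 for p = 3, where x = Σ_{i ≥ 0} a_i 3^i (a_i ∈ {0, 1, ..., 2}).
(a_0, …, a_3) = (1, 0, 2, 1)

v_3(31/13) = 0 (numerator and denominator both coprime to 3), so x ∈ ℤ_3^×. Compute digits iteratively via a_i = x_i mod 3, x_{i+1} = (x_i − a_i)/3, with x_0 = x:
  x_0 = 31/13;  a_0 = 1;  x_1 = (x_0 − 1)/3 = 6/13
  x_1 = 6/13;  a_1 = 0;  x_2 = (x_1 − 0)/3 = 2/13
  x_2 = 2/13;  a_2 = 2;  x_3 = (x_2 − 2)/3 = -8/13
  x_3 = -8/13;  a_3 = 1;  x_4 = (x_3 − 1)/3 = -7/13
Digits: (1, 0, 2, 1).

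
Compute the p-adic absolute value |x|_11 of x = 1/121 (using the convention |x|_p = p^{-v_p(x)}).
|1/121|_11 = 121

Step 1 — compute v_11(x) by factoring powers of 11 out of the numerator and denominator: v_11(1/121) = -2. Step 2 — apply |x|_p = p^{-v_p(x)} = 11^{2} = 121.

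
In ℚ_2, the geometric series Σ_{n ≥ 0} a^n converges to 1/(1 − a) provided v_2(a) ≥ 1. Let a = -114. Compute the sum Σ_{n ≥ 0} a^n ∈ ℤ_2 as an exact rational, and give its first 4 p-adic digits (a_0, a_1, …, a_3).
Σ a^n = 1/(1 − a) = 1/115;  first 4 digits = (1, 1, 0, 1)

v_2(a) = 1 ≥ 1, so the series converges in ℤ_2 to 1/(1 − a) = 1/(1 − (-114)) = 1/115. Expand this rational in ℤ_2: compute digits iteratively via d_i = x_i mod 2, x_{i+1} = (x_i − d_i)/2. The first 4 digits are (1, 1, 0, 1).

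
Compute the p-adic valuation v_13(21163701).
v_13(21163701) = 5

v_13(n) is the largest exponent k such that 13^k divides n. Factor out: 21163701 = 13^5 · 57. (Sign doesn't affect v_p.) So v_13(21163701) = 5.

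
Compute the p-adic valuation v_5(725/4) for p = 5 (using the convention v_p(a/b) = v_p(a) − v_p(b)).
v_5(725/4) = 2

Factor powers of 5 from the numerator and denominator of the reduced fraction: 725 = 5^2 · 29 and 4 = 5^0 · 4. Apply v_p(a/b) = v_p(a) − v_p(b): v_5(725/4) = 2 − 0 = 2.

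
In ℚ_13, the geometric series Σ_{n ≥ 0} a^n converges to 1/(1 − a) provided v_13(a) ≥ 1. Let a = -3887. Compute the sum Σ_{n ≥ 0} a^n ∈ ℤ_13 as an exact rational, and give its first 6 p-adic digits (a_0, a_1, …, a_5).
Σ a^n = 1/(1 − a) = 1/3888;  first 6 digits = (1, 0, 3, 11, 8, 1)

v_13(a) = 2 ≥ 1, so the series converges in ℤ_13 to 1/(1 − a) = 1/(1 − (-3887)) = 1/3888. Expand this rational in ℤ_13: compute digits iteratively via d_i = x_i mod 13, x_{i+1} = (x_i − d_i)/13. The first 6 digits are (1, 0, 3, 11, 8, 1).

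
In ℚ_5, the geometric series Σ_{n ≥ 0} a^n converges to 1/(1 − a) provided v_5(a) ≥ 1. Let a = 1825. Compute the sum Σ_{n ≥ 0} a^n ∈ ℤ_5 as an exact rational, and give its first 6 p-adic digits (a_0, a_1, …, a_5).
Σ a^n = 1/(1 − a) = -1/1824;  first 6 digits = (1, 0, 3, 4, 1, 1)

v_5(a) = 2 ≥ 1, so the series converges in ℤ_5 to 1/(1 − a) = 1/(1 − 1825) = -1/1824. Expand this rational in ℤ_5: compute digits iteratively via d_i = x_i mod 5, x_{i+1} = (x_i − d_i)/5. The first 6 digits are (1, 0, 3, 4, 1, 1).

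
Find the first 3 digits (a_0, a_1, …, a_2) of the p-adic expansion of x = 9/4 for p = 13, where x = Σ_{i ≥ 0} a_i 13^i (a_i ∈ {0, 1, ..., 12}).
(a_0, …, a_2) = (12, 9, 9)

v_13(9/4) = 0 (numerator and denominator both coprime to 13), so x ∈ ℤ_13^×. Compute digits iteratively via a_i = x_i mod 13, x_{i+1} = (x_i − a_i)/13, with x_0 = x:
  x_0 = 9/4;  a_0 = 12;  x_1 = (x_0 − 12)/13 = -3/4
  x_1 = -3/4;  a_1 = 9;  x_2 = (x_1 − 9)/13 = -3/4
  x_2 = -3/4;  a_2 = 9;  x_3 = (x_2 − 9)/13 = -3/4
Digits: (12, 9, 9).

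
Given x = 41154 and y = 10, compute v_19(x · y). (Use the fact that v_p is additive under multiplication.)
v_19(411540) = 3

v_p(x) = 3 (factor: 41154 = 19^3 · 6); v_p(y) = 0 (factor: 10 = 19^0 · 10). Additivity: v_p(xy) = v_p(x) + v_p(y) = 3 + 0 = 3. (Direct check: xy = 411540 = 19^3 · (60).)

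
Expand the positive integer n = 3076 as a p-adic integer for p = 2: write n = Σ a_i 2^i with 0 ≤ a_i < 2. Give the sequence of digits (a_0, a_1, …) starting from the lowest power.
(a_0, a_1, …) = (0, 0, 1, 0, 0, 0, 0, 0, 0, 0, 1, 1)

Repeated division by 2 gives the digits low-to-high: 3076 = 1·2^2 + 1·2^10 + 1·2^11. Digit sequence: (0, 0, 1, 0, 0, 0, 0, 0, 0, 0, 1, 1).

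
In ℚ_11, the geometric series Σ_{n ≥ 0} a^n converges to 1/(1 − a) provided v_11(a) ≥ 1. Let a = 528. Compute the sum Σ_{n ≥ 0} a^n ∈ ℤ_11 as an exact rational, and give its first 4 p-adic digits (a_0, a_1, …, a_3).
Σ a^n = 1/(1 − a) = -1/527;  first 4 digits = (1, 4, 9, 9)

v_11(a) = 1 ≥ 1, so the series converges in ℤ_11 to 1/(1 − a) = 1/(1 − 528) = -1/527. Expand this rational in ℤ_11: compute digits iteratively via d_i = x_i mod 11, x_{i+1} = (x_i − d_i)/11. The first 4 digits are (1, 4, 9, 9).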